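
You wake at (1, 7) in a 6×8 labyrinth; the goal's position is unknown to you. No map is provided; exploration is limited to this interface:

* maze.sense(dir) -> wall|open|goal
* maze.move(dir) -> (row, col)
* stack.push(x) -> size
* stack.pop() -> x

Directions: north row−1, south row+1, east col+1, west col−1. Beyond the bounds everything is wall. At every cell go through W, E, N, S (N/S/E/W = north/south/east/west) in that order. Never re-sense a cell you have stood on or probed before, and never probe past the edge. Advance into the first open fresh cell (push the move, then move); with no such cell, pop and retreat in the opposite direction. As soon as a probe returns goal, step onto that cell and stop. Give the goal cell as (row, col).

-- 1. sense(dir: west) == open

-- 2. push(x: west) == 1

-- 3. move(dir: west) == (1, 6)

-- 4. sense(dir: west) == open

-- 5. push(x: west) == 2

-- 6. move(dir: west) == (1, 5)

-- 7. sense(dir: west) == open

-- 8. push(x: west) == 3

-- 9. move(dir: west) == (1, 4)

-- 10. sense(dir: west) == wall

-- 11. sense(dir: north) == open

-- 12. push(x: north) == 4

-- 13. move(dir: north) == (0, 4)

-- 14. sense(dir: west) == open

-- 15. push(x: west) == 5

-- 16. move(dir: west) == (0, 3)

-- 17. sense(dir: west) == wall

-- 18. pop() == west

-- 19. move(dir: east) == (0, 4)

-- 20. sense(dir: east) == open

-- 21. push(x: east) == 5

-- 22. move(dir: east) == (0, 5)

-- 23. sense(dir: east) == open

-- 24. push(x: east) == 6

-- 25. move(dir: east) == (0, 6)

-- 26. sense(dir: east) == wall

-- 27. pop() == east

-- 28. move(dir: west) == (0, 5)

-- 29. pop() == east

-- 30. move(dir: west) == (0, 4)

-- 31. pop() == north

-- 32. move(dir: south) == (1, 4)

-- 33. sense(dir: south) == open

-- 34. push(x: south) == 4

-- 35. move(dir: south) == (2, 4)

-- 36. sense(dir: west) == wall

-- 37. sense(dir: east) == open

-- 38. push(x: east) == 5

-- 39. move(dir: east) == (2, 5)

-- 40. sense(dir: east) == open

-- 41. push(x: east) == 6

-- 42. move(dir: east) == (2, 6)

-- 43. sense(dir: east) == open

-- 44. push(x: east) == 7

-- 45. move(dir: east) == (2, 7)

-- 46. sense(dir: south) == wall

-- 47. pop() == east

-- 48. move(dir: west) == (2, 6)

-- 49. sense(dir: south) == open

-- 50. push(x: south) == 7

-- 51. move(dir: south) == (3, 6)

-- 52. sense(dir: west) == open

-- 53. push(x: west) == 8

-- 54. move(dir: west) == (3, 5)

-- 55. sense(dir: west) == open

-- 56. push(x: west) == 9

-- 57. move(dir: west) == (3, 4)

-- 58. sense(dir: west) == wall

-- 59. sense(dir: south) == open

-- 60. push(x: south) == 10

-- 61. move(dir: south) == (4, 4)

-- 62. sense(dir: west) == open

-- 63. push(x: west) == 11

-- 64. move(dir: west) == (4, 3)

-- 65. sense(dir: west) == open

-- 66. push(x: west) == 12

-- 67. move(dir: west) == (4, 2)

-- 68. sense(dir: west) == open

-- 69. push(x: west) == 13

-- 70. move(dir: west) == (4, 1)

-- 71. sense(dir: west) == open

-- 72. push(x: west) == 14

-- 73. move(dir: west) == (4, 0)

-- 74. sense(dir: north) == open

-- 75. push(x: north) == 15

-- 76. move(dir: north) == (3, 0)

-- 77. sense(dir: east) == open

-- 78. push(x: east) == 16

-- 79. move(dir: east) == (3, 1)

-- 80. sense(dir: east) == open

-- 81. push(x: east) == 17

-- 82. move(dir: east) == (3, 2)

-- 83. sense(dir: north) == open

-- 84. push(x: north) == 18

-- 85. move(dir: north) == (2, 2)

-- 86. sense(dir: west) == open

-- 87. push(x: west) == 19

-- 88. move(dir: west) == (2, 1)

-- 89. sense(dir: west) == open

-- 90. push(x: west) == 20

-- 91. move(dir: west) == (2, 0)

-- 92. sense(dir: north) == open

-- 93. push(x: north) == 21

-- 94. move(dir: north) == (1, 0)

-- 95. sense(dir: east) == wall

-- 96. sense(dir: north) == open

-- 97. push(x: north) == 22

-- 98. move(dir: north) == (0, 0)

-- 99. sense(dir: east) == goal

-- 100. move(dir: east) == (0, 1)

Answer: (0, 1)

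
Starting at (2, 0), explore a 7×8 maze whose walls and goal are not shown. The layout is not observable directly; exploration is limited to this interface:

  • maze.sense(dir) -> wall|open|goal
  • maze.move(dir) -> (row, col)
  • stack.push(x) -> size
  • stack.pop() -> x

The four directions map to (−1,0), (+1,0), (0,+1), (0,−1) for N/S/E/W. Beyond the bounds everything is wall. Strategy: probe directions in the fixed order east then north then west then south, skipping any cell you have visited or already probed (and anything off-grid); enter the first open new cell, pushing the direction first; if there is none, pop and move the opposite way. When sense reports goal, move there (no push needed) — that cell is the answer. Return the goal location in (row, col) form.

-- 1. maze.sense(dir→east) -> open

-- 2. stack.push(x→east) -> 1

-- 3. maze.move(dir→east) -> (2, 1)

-- 4. maze.sense(dir→east) -> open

-- 5. stack.push(x→east) -> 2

-- 6. maze.move(dir→east) -> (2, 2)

-- 7. maze.sense(dir→east) -> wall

-- 8. maze.sense(dir→north) -> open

-- 9. stack.push(x→north) -> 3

-- 10. maze.move(dir→north) -> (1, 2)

-- 11. maze.sense(dir→east) -> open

-- 12. stack.push(x→east) -> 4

-- 13. maze.move(dir→east) -> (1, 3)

-- 14. maze.sense(dir→east) -> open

-- 15. stack.push(x→east) -> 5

-- 16. maze.move(dir→east) -> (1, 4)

-- 17. maze.sense(dir→east) -> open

-- 18. stack.push(x→east) -> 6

-- 19. maze.move(dir→east) -> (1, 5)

-- 20. maze.sense(dir→east) -> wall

-- 21. maze.sense(dir→north) -> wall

-- 22. maze.sense(dir→south) -> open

-- 23. stack.push(x→south) -> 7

-- 24. maze.move(dir→south) -> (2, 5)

-- 25. maze.sense(dir→east) -> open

-- 26. stack.push(x→east) -> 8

-- 27. maze.move(dir→east) -> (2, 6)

-- 28. maze.sense(dir→east) -> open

-- 29. stack.push(x→east) -> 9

-- 30. maze.move(dir→east) -> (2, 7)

-- 31. maze.sense(dir→north) -> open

-- 32. stack.push(x→north) -> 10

-- 33. maze.move(dir→north) -> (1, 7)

-- 34. maze.sense(dir→north) -> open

-- 35. stack.push(x→north) -> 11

-- 36. maze.move(dir→north) -> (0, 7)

-- 37. maze.sense(dir→west) -> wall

-- 38. stack.pop() -> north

-- 39. maze.move(dir→south) -> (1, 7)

-- 40. stack.pop() -> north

-- 41. maze.move(dir→south) -> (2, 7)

-- 42. maze.sense(dir→south) -> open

-- 43. stack.push(x→south) -> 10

-- 44. maze.move(dir→south) -> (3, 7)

-- 45. maze.sense(dir→west) -> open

-- 46. stack.push(x→west) -> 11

-- 47. maze.move(dir→west) -> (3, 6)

-- 48. maze.sense(dir→west) -> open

-- 49. stack.push(x→west) -> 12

-- 50. maze.move(dir→west) -> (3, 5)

-- 51. maze.sense(dir→west) -> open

-- 52. stack.push(x→west) -> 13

-- 53. maze.move(dir→west) -> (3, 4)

-- 54. maze.sense(dir→north) -> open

-- 55. stack.push(x→north) -> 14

-- 56. maze.move(dir→north) -> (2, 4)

-- 57. stack.pop() -> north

-- 58. maze.move(dir→south) -> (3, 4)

-- 59. maze.sense(dir→west) -> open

-- 60. stack.push(x→west) -> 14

-- 61. maze.move(dir→west) -> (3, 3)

-- 62. maze.sense(dir→west) -> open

-- 63. stack.push(x→west) -> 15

-- 64. maze.move(dir→west) -> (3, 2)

-- 65. maze.sense(dir→west) -> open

-- 66. stack.push(x→west) -> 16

-- 67. maze.move(dir→west) -> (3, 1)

-- 68. maze.sense(dir→west) -> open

-- 69. stack.push(x→west) -> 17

-- 70. maze.move(dir→west) -> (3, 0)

-- 71. maze.sense(dir→south) -> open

-- 72. stack.push(x→south) -> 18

-- 73. maze.move(dir→south) -> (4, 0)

-- 74. maze.sense(dir→east) -> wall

-- 75. maze.sense(dir→south) -> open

-- 76. stack.push(x→south) -> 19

-- 77. maze.move(dir→south) -> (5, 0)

-- 78. maze.sense(dir→east) -> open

-- 79. stack.push(x→east) -> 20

-- 80. maze.move(dir→east) -> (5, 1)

-- 81. maze.sense(dir→east) -> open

-- 82. stack.push(x→east) -> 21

-- 83. maze.move(dir→east) -> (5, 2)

-- 84. maze.sense(dir→east) -> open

-- 85. stack.push(x→east) -> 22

-- 86. maze.move(dir→east) -> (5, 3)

-- 87. maze.sense(dir→east) -> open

-- 88. stack.push(x→east) -> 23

-- 89. maze.move(dir→east) -> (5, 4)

-- 90. maze.sense(dir→east) -> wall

-- 91. maze.sense(dir→north) -> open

-- 92. stack.push(x→north) -> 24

-- 93. maze.move(dir→north) -> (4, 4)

-- 94. maze.sense(dir→east) -> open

-- 95. stack.push(x→east) -> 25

-- 96. maze.move(dir→east) -> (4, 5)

-- 97. maze.sense(dir→east) -> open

-- 98. stack.push(x→east) -> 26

-- 99. maze.move(dir→east) -> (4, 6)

-- 100. maze.sense(dir→east) -> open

-- 101. stack.push(x→east) -> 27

-- 102. maze.move(dir→east) -> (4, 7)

-- 103. maze.sense(dir→south) -> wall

-- 104. stack.pop() -> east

-- 105. maze.move(dir→west) -> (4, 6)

-- 106. maze.sense(dir→south) -> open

-- 107. stack.push(x→south) -> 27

-- 108. maze.move(dir→south) -> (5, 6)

-- 109. maze.sense(dir→south) -> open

-- 110. stack.push(x→south) -> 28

-- 111. maze.move(dir→south) -> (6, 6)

-- 112. maze.sense(dir→east) -> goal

-- 113. maze.move(dir→east) -> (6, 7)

Answer: (6, 7)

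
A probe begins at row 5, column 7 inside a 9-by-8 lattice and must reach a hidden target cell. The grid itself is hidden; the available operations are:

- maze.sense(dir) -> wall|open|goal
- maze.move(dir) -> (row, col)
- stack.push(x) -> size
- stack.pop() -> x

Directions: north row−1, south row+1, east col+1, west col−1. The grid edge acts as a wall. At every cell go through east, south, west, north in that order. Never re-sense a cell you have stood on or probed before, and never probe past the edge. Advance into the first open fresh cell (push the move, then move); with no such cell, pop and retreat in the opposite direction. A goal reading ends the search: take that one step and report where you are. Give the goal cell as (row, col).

Next I call maze.sense(dir→south), yielding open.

Using stack.push(x→south), — result: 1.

I use maze.move(dir→south), giving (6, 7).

I call maze.sense(dir→south), which returns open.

Calling stack.push(x→south), → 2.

I run maze.move(dir→south), and observe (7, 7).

I call maze.sense(dir→south), which returns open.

I call stack.push(x→south), and see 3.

Now I run maze.move(dir→south), and get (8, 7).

Calling maze.sense(dir→west), which returns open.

Then stack.push(x→west), and see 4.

I call maze.move(dir→west), → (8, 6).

Invoking maze.sense(dir→west), yielding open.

Using stack.push(x→west), yielding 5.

I invoke maze.move(dir→west), and observe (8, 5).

Now I run maze.sense(dir→west), yielding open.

Using stack.push(x→west), → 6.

Next I call maze.move(dir→west), : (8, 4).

Calling maze.sense(dir→west), : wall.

I invoke maze.sense(dir→north), which returns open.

I call stack.push(x→north), giving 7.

Calling maze.move(dir→north), : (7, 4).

Using maze.sense(dir→east), — result: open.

I run stack.push(x→east), and see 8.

Using maze.move(dir→east), → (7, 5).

I use maze.sense(dir→east), and observe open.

Then stack.push(x→east), giving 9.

Invoking maze.move(dir→east), → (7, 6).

Now I run maze.sense(dir→north), which returns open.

Calling stack.push(x→north), → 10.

Now I run maze.move(dir→north), which returns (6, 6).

I run maze.sense(dir→west), : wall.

I use maze.sense(dir→north), giving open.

Calling stack.push(x→north), → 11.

Next I call maze.move(dir→north), : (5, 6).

Next I call maze.sense(dir→west), → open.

Now I run stack.push(x→west), giving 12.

I use maze.move(dir→west), and observe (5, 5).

I use maze.sense(dir→west), : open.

Then stack.push(x→west), and see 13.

Using maze.move(dir→west), yielding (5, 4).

I try maze.sense(dir→south), and observe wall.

I use maze.sense(dir→west), and observe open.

Next I call stack.push(x→west), and observe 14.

Calling maze.move(dir→west), giving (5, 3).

Using maze.sense(dir→south), giving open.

I call stack.push(x→south), : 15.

I call maze.move(dir→south), and get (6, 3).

Invoking maze.sense(dir→south), and see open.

Calling stack.push(x→south), — result: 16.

I try maze.move(dir→south), giving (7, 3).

Then maze.sense(dir→west), and get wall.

Now I run stack.pop, and see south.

I call maze.move(dir→north), and observe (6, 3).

Calling maze.sense(dir→west), yielding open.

Using stack.push(x→west), and observe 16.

Then maze.move(dir→west), which returns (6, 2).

Now I run maze.sense(dir→west), yielding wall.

I run maze.sense(dir→north), → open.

Calling stack.push(x→north), — result: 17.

Now I run maze.move(dir→north), and get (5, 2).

I call maze.sense(dir→west), and get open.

Calling stack.push(x→west), giving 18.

I use maze.move(dir→west), giving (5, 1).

Then maze.sense(dir→west), and observe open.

I use stack.push(x→west), → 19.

Now I run maze.move(dir→west), : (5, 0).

I call maze.sense(dir→south), yielding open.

Using stack.push(x→south), and get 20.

Now I run maze.move(dir→south), and see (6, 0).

I run maze.sense(dir→south), and see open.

Calling stack.push(x→south), yielding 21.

Then maze.move(dir→south), yielding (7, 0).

Calling maze.sense(dir→east), and see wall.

Calling maze.sense(dir→south), and get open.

Calling stack.push(x→south), → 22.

I invoke maze.move(dir→south), and see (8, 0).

Invoking maze.sense(dir→east), giving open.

I try stack.push(x→east), which returns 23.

Then maze.move(dir→east), → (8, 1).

I use maze.sense(dir→east), : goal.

I run maze.move(dir→east), giving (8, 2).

Answer: (8, 2)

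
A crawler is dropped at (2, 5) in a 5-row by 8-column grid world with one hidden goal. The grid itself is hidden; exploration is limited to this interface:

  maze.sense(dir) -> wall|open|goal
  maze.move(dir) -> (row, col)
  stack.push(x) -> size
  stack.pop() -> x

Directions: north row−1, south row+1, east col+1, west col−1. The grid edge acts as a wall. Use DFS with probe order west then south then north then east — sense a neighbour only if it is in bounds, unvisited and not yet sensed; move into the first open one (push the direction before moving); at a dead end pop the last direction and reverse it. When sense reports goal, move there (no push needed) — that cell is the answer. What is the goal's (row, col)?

Action: maze.sense[dir=west]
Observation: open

Action: stack.push[x=west]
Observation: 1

Action: maze.move[dir=west]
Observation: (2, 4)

Action: maze.sense[dir=west]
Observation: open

Action: stack.push[x=west]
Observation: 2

Action: maze.move[dir=west]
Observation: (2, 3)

Action: maze.sense[dir=west]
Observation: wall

Action: maze.sense[dir=south]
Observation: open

Action: stack.push[x=south]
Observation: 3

Action: maze.move[dir=south]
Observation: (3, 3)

Action: maze.sense[dir=west]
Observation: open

Action: stack.push[x=west]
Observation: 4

Action: maze.move[dir=west]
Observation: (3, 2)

Action: maze.sense[dir=west]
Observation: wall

Action: maze.sense[dir=south]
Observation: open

Action: stack.push[x=south]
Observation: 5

Action: maze.move[dir=south]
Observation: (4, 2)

Action: maze.sense[dir=west]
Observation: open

Action: stack.push[x=west]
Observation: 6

Action: maze.move[dir=west]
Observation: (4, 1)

Action: maze.sense[dir=west]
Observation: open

Action: stack.push[x=west]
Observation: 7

Action: maze.move[dir=west]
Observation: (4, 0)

Action: maze.sense[dir=north]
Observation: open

Action: stack.push[x=north]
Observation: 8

Action: maze.move[dir=north]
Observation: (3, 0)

Action: maze.sense[dir=north]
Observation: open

Action: stack.push[x=north]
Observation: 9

Action: maze.move[dir=north]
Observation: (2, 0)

Action: maze.sense[dir=north]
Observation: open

Action: stack.push[x=north]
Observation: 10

Action: maze.move[dir=north]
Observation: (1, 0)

Action: maze.sense[dir=north]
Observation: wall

Action: maze.sense[dir=east]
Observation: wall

Action: stack.pop[]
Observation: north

Action: maze.move[dir=south]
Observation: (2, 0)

Action: maze.sense[dir=east]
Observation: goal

Action: maze.move[dir=east]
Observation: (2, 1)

Answer: (2, 1)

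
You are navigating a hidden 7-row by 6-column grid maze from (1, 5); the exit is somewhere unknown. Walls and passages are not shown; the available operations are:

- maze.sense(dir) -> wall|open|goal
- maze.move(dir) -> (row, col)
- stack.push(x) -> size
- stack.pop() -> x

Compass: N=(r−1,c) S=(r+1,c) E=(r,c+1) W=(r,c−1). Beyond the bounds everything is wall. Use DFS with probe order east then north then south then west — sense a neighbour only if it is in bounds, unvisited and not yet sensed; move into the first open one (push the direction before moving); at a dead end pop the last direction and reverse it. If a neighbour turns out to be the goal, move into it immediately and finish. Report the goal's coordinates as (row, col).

==> maze.sense(dir: north)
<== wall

==> maze.sense(dir: south)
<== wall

==> maze.sense(dir: west)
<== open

==> stack.push(x: west)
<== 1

==> maze.move(dir: west)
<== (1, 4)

==> maze.sense(dir: north)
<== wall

==> maze.sense(dir: south)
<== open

==> stack.push(x: south)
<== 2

==> maze.move(dir: south)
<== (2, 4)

==> maze.sense(dir: south)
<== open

==> stack.push(x: south)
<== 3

==> maze.move(dir: south)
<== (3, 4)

==> maze.sense(dir: east)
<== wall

==> maze.sense(dir: south)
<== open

==> stack.push(x: south)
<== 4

==> maze.move(dir: south)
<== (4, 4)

==> maze.sense(dir: east)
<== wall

==> maze.sense(dir: south)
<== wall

==> maze.sense(dir: west)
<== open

==> stack.push(x: west)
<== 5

==> maze.move(dir: west)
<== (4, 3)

==> maze.sense(dir: north)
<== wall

==> maze.sense(dir: south)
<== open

==> stack.push(x: south)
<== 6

==> maze.move(dir: south)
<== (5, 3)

==> maze.sense(dir: south)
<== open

==> stack.push(x: south)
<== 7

==> maze.move(dir: south)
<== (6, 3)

==> maze.sense(dir: east)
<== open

==> stack.push(x: east)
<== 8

==> maze.move(dir: east)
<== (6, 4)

==> maze.sense(dir: east)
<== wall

==> stack.pop()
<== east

==> maze.move(dir: west)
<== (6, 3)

==> maze.sense(dir: west)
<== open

==> stack.push(x: west)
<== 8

==> maze.move(dir: west)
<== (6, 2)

==> maze.sense(dir: north)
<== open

==> stack.push(x: north)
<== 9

==> maze.move(dir: north)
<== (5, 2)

==> maze.sense(dir: north)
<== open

==> stack.push(x: north)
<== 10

==> maze.move(dir: north)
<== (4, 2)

==> maze.sense(dir: north)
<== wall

==> maze.sense(dir: west)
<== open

==> stack.push(x: west)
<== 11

==> maze.move(dir: west)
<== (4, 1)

==> maze.sense(dir: north)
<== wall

==> maze.sense(dir: south)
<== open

==> stack.push(x: south)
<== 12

==> maze.move(dir: south)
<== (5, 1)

==> maze.sense(dir: south)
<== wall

==> maze.sense(dir: west)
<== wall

==> stack.pop()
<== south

==> maze.move(dir: north)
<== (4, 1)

==> maze.sense(dir: west)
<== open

==> stack.push(x: west)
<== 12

==> maze.move(dir: west)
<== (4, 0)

==> maze.sense(dir: north)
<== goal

==> maze.move(dir: north)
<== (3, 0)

Answer: (3, 0)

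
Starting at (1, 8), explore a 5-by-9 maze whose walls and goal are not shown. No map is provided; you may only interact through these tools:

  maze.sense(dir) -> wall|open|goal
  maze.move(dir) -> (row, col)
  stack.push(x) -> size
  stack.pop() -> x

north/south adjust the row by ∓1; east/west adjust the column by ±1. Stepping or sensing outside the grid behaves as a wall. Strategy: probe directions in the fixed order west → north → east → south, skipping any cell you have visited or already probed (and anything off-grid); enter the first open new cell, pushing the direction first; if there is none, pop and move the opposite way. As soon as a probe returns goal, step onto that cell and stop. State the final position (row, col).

~$ sense dir=west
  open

~$ push x=west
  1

~$ move dir=west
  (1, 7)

~$ sense dir=west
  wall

~$ sense dir=north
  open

~$ push x=north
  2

~$ move dir=north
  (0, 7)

~$ sense dir=west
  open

~$ push x=west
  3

~$ move dir=west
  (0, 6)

~$ sense dir=west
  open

~$ push x=west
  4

~$ move dir=west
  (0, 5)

~$ sense dir=west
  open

~$ push x=west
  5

~$ move dir=west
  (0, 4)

~$ sense dir=west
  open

~$ push x=west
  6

~$ move dir=west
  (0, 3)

~$ sense dir=west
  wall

~$ sense dir=south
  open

~$ push x=south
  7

~$ move dir=south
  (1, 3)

~$ sense dir=west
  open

~$ push x=west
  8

~$ move dir=west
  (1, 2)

~$ sense dir=west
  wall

~$ sense dir=south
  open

~$ push x=south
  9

~$ move dir=south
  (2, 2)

~$ sense dir=west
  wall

~$ sense dir=east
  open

~$ push x=east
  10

~$ move dir=east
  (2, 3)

~$ sense dir=east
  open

~$ push x=east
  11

~$ move dir=east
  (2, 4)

~$ sense dir=north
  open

~$ push x=north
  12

~$ move dir=north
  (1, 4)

~$ sense dir=east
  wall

~$ pop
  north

~$ move dir=south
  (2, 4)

~$ sense dir=east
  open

~$ push x=east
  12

~$ move dir=east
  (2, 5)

~$ sense dir=east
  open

~$ push x=east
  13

~$ move dir=east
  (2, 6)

~$ sense dir=east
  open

~$ push x=east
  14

~$ move dir=east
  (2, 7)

~$ sense dir=east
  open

~$ push x=east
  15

~$ move dir=east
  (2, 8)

~$ sense dir=south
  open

~$ push x=south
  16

~$ move dir=south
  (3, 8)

~$ sense dir=west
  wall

~$ sense dir=south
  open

~$ push x=south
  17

~$ move dir=south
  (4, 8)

~$ sense dir=west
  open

~$ push x=west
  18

~$ move dir=west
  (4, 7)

~$ sense dir=west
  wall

~$ pop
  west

~$ move dir=east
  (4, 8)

~$ pop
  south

~$ move dir=north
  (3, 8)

~$ pop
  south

~$ move dir=north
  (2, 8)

~$ pop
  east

~$ move dir=west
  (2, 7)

~$ pop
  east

~$ move dir=west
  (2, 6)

~$ sense dir=south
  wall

~$ pop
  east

~$ move dir=west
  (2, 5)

~$ sense dir=south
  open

~$ push x=south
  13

~$ move dir=south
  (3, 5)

~$ sense dir=west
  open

~$ push x=west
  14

~$ move dir=west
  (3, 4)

~$ sense dir=west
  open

~$ push x=west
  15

~$ move dir=west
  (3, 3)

~$ sense dir=west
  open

~$ push x=west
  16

~$ move dir=west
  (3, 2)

~$ sense dir=west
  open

~$ push x=west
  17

~$ move dir=west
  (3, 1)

~$ sense dir=west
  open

~$ push x=west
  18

~$ move dir=west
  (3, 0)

~$ sense dir=north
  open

~$ push x=north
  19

~$ move dir=north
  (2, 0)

~$ sense dir=north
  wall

~$ pop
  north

~$ move dir=south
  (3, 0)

~$ sense dir=south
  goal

~$ move dir=south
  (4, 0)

Answer: (4, 0)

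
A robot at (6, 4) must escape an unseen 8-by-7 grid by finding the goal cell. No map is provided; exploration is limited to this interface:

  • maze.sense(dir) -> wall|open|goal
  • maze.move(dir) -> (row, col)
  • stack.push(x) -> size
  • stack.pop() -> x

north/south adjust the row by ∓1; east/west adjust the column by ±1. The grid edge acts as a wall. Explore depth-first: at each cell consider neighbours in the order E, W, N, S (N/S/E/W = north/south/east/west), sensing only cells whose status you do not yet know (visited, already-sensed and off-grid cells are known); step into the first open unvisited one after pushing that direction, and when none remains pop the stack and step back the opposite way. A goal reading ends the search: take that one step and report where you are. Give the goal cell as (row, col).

CALL maze.sense[east]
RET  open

CALL stack.push[east]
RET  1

CALL maze.move[east]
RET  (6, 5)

CALL maze.sense[east]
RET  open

CALL stack.push[east]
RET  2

CALL maze.move[east]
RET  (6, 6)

CALL maze.sense[north]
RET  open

CALL stack.push[north]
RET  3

CALL maze.move[north]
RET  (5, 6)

CALL maze.sense[west]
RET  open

CALL stack.push[west]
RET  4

CALL maze.move[west]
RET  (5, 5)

CALL maze.sense[west]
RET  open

CALL stack.push[west]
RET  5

CALL maze.move[west]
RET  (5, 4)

CALL maze.sense[west]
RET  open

CALL stack.push[west]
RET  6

CALL maze.move[west]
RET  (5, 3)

CALL maze.sense[west]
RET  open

CALL stack.push[west]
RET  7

CALL maze.move[west]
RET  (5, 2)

CALL maze.sense[west]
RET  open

CALL stack.push[west]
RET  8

CALL maze.move[west]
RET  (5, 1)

CALL maze.sense[west]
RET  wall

CALL maze.sense[north]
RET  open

CALL stack.push[north]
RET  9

CALL maze.move[north]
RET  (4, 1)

CALL maze.sense[east]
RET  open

CALL stack.push[east]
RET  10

CALL maze.move[east]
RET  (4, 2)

CALL maze.sense[east]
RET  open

CALL stack.push[east]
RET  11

CALL maze.move[east]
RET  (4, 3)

CALL maze.sense[east]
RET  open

CALL stack.push[east]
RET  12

CALL maze.move[east]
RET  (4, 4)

CALL maze.sense[east]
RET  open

CALL stack.push[east]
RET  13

CALL maze.move[east]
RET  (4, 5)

CALL maze.sense[east]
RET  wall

CALL maze.sense[north]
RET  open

CALL stack.push[north]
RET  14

CALL maze.move[north]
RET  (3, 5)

CALL maze.sense[east]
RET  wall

CALL maze.sense[west]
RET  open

CALL stack.push[west]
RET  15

CALL maze.move[west]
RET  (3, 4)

CALL maze.sense[west]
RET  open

CALL stack.push[west]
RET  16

CALL maze.move[west]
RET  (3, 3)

CALL maze.sense[west]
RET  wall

CALL maze.sense[north]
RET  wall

CALL stack.pop[]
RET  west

CALL maze.move[east]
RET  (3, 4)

CALL maze.sense[north]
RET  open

CALL stack.push[north]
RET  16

CALL maze.move[north]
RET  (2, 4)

CALL maze.sense[east]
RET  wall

CALL maze.sense[north]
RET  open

CALL stack.push[north]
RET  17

CALL maze.move[north]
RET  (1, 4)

CALL maze.sense[east]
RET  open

CALL stack.push[east]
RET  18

CALL maze.move[east]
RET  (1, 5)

CALL maze.sense[east]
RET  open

CALL stack.push[east]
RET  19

CALL maze.move[east]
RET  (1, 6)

CALL maze.sense[north]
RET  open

CALL stack.push[north]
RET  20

CALL maze.move[north]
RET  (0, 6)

CALL maze.sense[west]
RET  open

CALL stack.push[west]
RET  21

CALL maze.move[west]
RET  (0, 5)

CALL maze.sense[west]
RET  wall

CALL stack.pop[]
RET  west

CALL maze.move[east]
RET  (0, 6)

CALL stack.pop[]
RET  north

CALL maze.move[south]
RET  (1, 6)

CALL maze.sense[south]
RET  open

CALL stack.push[south]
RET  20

CALL maze.move[south]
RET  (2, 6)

CALL stack.pop[]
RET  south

CALL maze.move[north]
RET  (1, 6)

CALL stack.pop[]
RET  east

CALL maze.move[west]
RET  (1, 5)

CALL stack.pop[]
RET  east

CALL maze.move[west]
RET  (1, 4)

CALL maze.sense[west]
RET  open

CALL stack.push[west]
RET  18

CALL maze.move[west]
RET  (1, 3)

CALL maze.sense[west]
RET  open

CALL stack.push[west]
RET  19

CALL maze.move[west]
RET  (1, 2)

CALL maze.sense[west]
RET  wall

CALL maze.sense[north]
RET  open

CALL stack.push[north]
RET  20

CALL maze.move[north]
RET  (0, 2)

CALL maze.sense[east]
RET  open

CALL stack.push[east]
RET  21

CALL maze.move[east]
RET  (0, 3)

CALL stack.pop[]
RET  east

CALL maze.move[west]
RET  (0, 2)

CALL maze.sense[west]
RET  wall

CALL stack.pop[]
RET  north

CALL maze.move[south]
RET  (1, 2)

CALL maze.sense[south]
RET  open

CALL stack.push[south]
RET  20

CALL maze.move[south]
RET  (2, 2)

CALL maze.sense[west]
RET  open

CALL stack.push[west]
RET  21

CALL maze.move[west]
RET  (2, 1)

CALL maze.sense[west]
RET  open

CALL stack.push[west]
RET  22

CALL maze.move[west]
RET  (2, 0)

CALL maze.sense[north]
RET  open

CALL stack.push[north]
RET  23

CALL maze.move[north]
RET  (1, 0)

CALL maze.sense[north]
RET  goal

CALL maze.move[north]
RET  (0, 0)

Answer: (0, 0)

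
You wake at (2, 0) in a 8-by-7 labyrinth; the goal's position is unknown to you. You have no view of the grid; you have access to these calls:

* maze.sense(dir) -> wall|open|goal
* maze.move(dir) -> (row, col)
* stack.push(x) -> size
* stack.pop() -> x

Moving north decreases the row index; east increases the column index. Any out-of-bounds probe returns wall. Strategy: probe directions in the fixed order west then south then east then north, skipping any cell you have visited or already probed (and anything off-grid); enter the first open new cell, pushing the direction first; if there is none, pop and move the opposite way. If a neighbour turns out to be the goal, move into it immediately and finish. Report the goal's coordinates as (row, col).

$ maze.sense dir='south'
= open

$ stack.push x='south'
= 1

$ maze.move dir='south'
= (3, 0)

$ maze.sense dir='south'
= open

$ stack.push x='south'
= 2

$ maze.move dir='south'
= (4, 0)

$ maze.sense dir='south'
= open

$ stack.push x='south'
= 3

$ maze.move dir='south'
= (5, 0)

$ maze.sense dir='south'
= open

$ stack.push x='south'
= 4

$ maze.move dir='south'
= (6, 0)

$ maze.sense dir='south'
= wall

$ maze.sense dir='east'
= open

$ stack.push x='east'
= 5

$ maze.move dir='east'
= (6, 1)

$ maze.sense dir='south'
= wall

$ maze.sense dir='east'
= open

$ stack.push x='east'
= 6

$ maze.move dir='east'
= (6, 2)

$ maze.sense dir='south'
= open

$ stack.push x='south'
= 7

$ maze.move dir='south'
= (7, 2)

$ maze.sense dir='east'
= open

$ stack.push x='east'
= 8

$ maze.move dir='east'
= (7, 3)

$ maze.sense dir='east'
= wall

$ maze.sense dir='north'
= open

$ stack.push x='north'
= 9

$ maze.move dir='north'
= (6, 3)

$ maze.sense dir='east'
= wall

$ maze.sense dir='north'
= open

$ stack.push x='north'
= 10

$ maze.move dir='north'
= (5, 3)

$ maze.sense dir='west'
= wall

$ maze.sense dir='east'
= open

$ stack.push x='east'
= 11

$ maze.move dir='east'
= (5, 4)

$ maze.sense dir='east'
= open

$ stack.push x='east'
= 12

$ maze.move dir='east'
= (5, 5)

$ maze.sense dir='south'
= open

$ stack.push x='south'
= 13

$ maze.move dir='south'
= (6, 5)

$ maze.sense dir='south'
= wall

$ maze.sense dir='east'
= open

$ stack.push x='east'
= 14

$ maze.move dir='east'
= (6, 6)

$ maze.sense dir='south'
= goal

$ maze.move dir='south'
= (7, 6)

Answer: (7, 6)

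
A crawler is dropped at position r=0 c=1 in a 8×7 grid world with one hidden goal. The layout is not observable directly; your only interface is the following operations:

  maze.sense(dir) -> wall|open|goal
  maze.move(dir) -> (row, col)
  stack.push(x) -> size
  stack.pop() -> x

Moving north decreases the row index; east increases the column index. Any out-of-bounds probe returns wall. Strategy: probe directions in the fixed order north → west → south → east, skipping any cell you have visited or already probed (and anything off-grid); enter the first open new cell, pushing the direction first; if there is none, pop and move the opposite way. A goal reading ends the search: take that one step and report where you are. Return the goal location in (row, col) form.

;; 1. maze.sense(west) => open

;; 2. stack.push(west) => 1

;; 3. maze.move(west) => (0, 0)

;; 4. maze.sense(south) => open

;; 5. stack.push(south) => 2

;; 6. maze.move(south) => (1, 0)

;; 7. maze.sense(south) => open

;; 8. stack.push(south) => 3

;; 9. maze.move(south) => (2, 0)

;; 10. maze.sense(south) => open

;; 11. stack.push(south) => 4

;; 12. maze.move(south) => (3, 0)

;; 13. maze.sense(south) => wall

;; 14. maze.sense(east) => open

;; 15. stack.push(east) => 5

;; 16. maze.move(east) => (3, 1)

;; 17. maze.sense(north) => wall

;; 18. maze.sense(south) => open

;; 19. stack.push(south) => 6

;; 20. maze.move(south) => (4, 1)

;; 21. maze.sense(south) => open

;; 22. stack.push(south) => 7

;; 23. maze.move(south) => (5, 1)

;; 24. maze.sense(west) => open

;; 25. stack.push(west) => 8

;; 26. maze.move(west) => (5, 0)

;; 27. maze.sense(south) => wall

;; 28. stack.pop() => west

;; 29. maze.move(east) => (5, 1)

;; 30. maze.sense(south) => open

;; 31. stack.push(south) => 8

;; 32. maze.move(south) => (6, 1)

;; 33. maze.sense(south) => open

;; 34. stack.push(south) => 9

;; 35. maze.move(south) => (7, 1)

;; 36. maze.sense(west) => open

;; 37. stack.push(west) => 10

;; 38. maze.move(west) => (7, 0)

;; 39. stack.pop() => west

;; 40. maze.move(east) => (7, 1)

;; 41. maze.sense(east) => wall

;; 42. stack.pop() => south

;; 43. maze.move(north) => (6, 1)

;; 44. maze.sense(east) => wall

;; 45. stack.pop() => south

;; 46. maze.move(north) => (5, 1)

;; 47. maze.sense(east) => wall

;; 48. stack.pop() => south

;; 49. maze.move(north) => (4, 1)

;; 50. maze.sense(east) => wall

;; 51. stack.pop() => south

;; 52. maze.move(north) => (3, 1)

;; 53. maze.sense(east) => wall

;; 54. stack.pop() => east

;; 55. maze.move(west) => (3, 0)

;; 56. stack.pop() => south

;; 57. maze.move(north) => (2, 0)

;; 58. stack.pop() => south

;; 59. maze.move(north) => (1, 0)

;; 60. maze.sense(east) => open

;; 61. stack.push(east) => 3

;; 62. maze.move(east) => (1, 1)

;; 63. maze.sense(east) => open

;; 64. stack.push(east) => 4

;; 65. maze.move(east) => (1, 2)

;; 66. maze.sense(north) => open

;; 67. stack.push(north) => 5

;; 68. maze.move(north) => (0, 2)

;; 69. maze.sense(east) => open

;; 70. stack.push(east) => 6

;; 71. maze.move(east) => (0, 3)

;; 72. maze.sense(south) => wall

;; 73. maze.sense(east) => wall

;; 74. stack.pop() => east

;; 75. maze.move(west) => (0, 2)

;; 76. stack.pop() => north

;; 77. maze.move(south) => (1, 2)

;; 78. maze.sense(south) => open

;; 79. stack.push(south) => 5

;; 80. maze.move(south) => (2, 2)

;; 81. maze.sense(east) => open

;; 82. stack.push(east) => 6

;; 83. maze.move(east) => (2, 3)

;; 84. maze.sense(south) => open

;; 85. stack.push(south) => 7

;; 86. maze.move(south) => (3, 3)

;; 87. maze.sense(south) => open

;; 88. stack.push(south) => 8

;; 89. maze.move(south) => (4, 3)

;; 90. maze.sense(south) => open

;; 91. stack.push(south) => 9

;; 92. maze.move(south) => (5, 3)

;; 93. maze.sense(south) => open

;; 94. stack.push(south) => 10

;; 95. maze.move(south) => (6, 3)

;; 96. maze.sense(south) => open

;; 97. stack.push(south) => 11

;; 98. maze.move(south) => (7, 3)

;; 99. maze.sense(east) => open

;; 100. stack.push(east) => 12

;; 101. maze.move(east) => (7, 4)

;; 102. maze.sense(north) => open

;; 103. stack.push(north) => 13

;; 104. maze.move(north) => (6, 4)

;; 105. maze.sense(north) => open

;; 106. stack.push(north) => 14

;; 107. maze.move(north) => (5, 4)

;; 108. maze.sense(north) => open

;; 109. stack.push(north) => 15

;; 110. maze.move(north) => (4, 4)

;; 111. maze.sense(north) => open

;; 112. stack.push(north) => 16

;; 113. maze.move(north) => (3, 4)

;; 114. maze.sense(north) => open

;; 115. stack.push(north) => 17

;; 116. maze.move(north) => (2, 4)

;; 117. maze.sense(north) => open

;; 118. stack.push(north) => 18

;; 119. maze.move(north) => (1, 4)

;; 120. maze.sense(east) => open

;; 121. stack.push(east) => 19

;; 122. maze.move(east) => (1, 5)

;; 123. maze.sense(north) => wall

;; 124. maze.sense(south) => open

;; 125. stack.push(south) => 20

;; 126. maze.move(south) => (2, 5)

;; 127. maze.sense(south) => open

;; 128. stack.push(south) => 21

;; 129. maze.move(south) => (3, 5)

;; 130. maze.sense(south) => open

;; 131. stack.push(south) => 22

;; 132. maze.move(south) => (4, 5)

;; 133. maze.sense(south) => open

;; 134. stack.push(south) => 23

;; 135. maze.move(south) => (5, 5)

;; 136. maze.sense(south) => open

;; 137. stack.push(south) => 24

;; 138. maze.move(south) => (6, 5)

;; 139. maze.sense(south) => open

;; 140. stack.push(south) => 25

;; 141. maze.move(south) => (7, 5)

;; 142. maze.sense(east) => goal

;; 143. maze.move(east) => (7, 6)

Answer: (7, 6)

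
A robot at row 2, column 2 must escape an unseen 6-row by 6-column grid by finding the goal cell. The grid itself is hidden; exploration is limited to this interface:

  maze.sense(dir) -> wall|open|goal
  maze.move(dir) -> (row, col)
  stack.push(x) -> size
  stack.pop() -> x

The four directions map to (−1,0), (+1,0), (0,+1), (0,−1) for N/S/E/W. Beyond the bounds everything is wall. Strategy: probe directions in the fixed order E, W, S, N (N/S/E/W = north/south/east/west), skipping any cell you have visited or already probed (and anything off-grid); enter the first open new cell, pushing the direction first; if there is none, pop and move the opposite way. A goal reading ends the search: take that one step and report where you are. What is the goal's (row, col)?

$ sense dir→east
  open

$ push x→east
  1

$ move dir→east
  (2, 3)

$ sense dir→east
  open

$ push x→east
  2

$ move dir→east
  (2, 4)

$ sense dir→east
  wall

$ sense dir→south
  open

$ push x→south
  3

$ move dir→south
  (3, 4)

$ sense dir→east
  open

$ push x→east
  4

$ move dir→east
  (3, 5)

$ sense dir→south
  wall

$ pop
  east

$ move dir→west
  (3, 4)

$ sense dir→west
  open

$ push x→west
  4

$ move dir→west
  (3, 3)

$ sense dir→west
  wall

$ sense dir→south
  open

$ push x→south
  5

$ move dir→south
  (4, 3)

$ sense dir→east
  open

$ push x→east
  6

$ move dir→east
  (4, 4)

$ sense dir→south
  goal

$ move dir→south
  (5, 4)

Answer: (5, 4)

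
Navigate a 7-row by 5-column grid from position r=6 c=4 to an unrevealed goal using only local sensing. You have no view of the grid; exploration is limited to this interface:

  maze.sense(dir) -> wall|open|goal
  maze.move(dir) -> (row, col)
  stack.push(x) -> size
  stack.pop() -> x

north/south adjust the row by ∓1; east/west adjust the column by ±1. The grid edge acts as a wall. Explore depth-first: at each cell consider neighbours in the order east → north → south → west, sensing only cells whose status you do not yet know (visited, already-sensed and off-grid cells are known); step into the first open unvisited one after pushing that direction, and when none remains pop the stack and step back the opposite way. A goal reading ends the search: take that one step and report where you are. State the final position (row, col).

Do: maze.sense[dir→north]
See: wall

Do: maze.sense[dir→west]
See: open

Do: stack.push[x→west]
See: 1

Do: maze.move[dir→west]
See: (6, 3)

Do: maze.sense[dir→north]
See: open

Do: stack.push[x→north]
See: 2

Do: maze.move[dir→north]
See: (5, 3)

Do: maze.sense[dir→north]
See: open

Do: stack.push[x→north]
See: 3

Do: maze.move[dir→north]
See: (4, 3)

Do: maze.sense[dir→east]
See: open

Do: stack.push[x→east]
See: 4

Do: maze.move[dir→east]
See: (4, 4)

Do: maze.sense[dir→north]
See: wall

Do: stack.pop[]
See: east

Do: maze.move[dir→west]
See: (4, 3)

Do: maze.sense[dir→north]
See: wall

Do: maze.sense[dir→west]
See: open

Do: stack.push[x→west]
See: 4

Do: maze.move[dir→west]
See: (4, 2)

Do: maze.sense[dir→north]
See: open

Do: stack.push[x→north]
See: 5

Do: maze.move[dir→north]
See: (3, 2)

Do: maze.sense[dir→north]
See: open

Do: stack.push[x→north]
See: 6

Do: maze.move[dir→north]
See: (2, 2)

Do: maze.sense[dir→east]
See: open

Do: stack.push[x→east]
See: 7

Do: maze.move[dir→east]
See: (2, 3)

Do: maze.sense[dir→east]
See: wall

Do: maze.sense[dir→north]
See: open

Do: stack.push[x→north]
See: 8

Do: maze.move[dir→north]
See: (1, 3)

Do: maze.sense[dir→east]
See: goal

Do: maze.move[dir→east]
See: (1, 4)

Answer: (1, 4)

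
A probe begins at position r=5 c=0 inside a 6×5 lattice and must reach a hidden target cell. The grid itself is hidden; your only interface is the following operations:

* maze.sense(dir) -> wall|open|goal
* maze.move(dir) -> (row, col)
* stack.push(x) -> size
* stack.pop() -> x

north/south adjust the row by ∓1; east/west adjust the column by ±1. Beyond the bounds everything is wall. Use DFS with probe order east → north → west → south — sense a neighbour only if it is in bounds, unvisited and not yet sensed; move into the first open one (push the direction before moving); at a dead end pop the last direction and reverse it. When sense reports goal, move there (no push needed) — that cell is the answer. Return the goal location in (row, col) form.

==> sense(dir→east)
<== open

==> push(x→east)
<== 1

==> move(dir→east)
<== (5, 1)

==> sense(dir→east)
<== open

==> push(x→east)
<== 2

==> move(dir→east)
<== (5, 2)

==> sense(dir→east)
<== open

==> push(x→east)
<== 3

==> move(dir→east)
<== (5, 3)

==> sense(dir→east)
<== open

==> push(x→east)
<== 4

==> move(dir→east)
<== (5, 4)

==> sense(dir→north)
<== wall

==> pop()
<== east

==> move(dir→west)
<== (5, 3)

==> sense(dir→north)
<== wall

==> pop()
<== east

==> move(dir→west)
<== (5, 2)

==> sense(dir→north)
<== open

==> push(x→north)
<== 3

==> move(dir→north)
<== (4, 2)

==> sense(dir→north)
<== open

==> push(x→north)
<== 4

==> move(dir→north)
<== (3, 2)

==> sense(dir→east)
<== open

==> push(x→east)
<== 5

==> move(dir→east)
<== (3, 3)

==> sense(dir→east)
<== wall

==> sense(dir→north)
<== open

==> push(x→north)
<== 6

==> move(dir→north)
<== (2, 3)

==> sense(dir→east)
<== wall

==> sense(dir→north)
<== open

==> push(x→north)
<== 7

==> move(dir→north)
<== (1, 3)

==> sense(dir→east)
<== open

==> push(x→east)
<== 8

==> move(dir→east)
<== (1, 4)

==> sense(dir→north)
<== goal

==> move(dir→north)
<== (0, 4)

Answer: (0, 4)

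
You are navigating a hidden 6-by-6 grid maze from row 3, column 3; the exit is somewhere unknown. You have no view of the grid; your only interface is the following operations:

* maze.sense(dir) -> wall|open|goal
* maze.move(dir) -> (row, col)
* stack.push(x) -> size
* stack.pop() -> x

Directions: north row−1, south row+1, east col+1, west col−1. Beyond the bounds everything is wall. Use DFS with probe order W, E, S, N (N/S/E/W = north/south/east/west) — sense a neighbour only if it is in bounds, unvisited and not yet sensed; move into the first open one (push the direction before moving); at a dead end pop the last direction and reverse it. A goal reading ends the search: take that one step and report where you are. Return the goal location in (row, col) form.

# sense(dir='west') => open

# push(x='west') => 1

# move(dir='west') => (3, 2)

# sense(dir='west') => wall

# sense(dir='south') => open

# push(x='south') => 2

# move(dir='south') => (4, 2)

# sense(dir='west') => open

# push(x='west') => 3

# move(dir='west') => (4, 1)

# sense(dir='west') => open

# push(x='west') => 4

# move(dir='west') => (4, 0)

# sense(dir='south') => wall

# sense(dir='north') => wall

# pop() => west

# move(dir='east') => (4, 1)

# sense(dir='south') => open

# push(x='south') => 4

# move(dir='south') => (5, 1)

# sense(dir='east') => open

# push(x='east') => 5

# move(dir='east') => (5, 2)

# sense(dir='east') => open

# push(x='east') => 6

# move(dir='east') => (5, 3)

# sense(dir='east') => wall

# sense(dir='north') => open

# push(x='north') => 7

# move(dir='north') => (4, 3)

# sense(dir='east') => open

# push(x='east') => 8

# move(dir='east') => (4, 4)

# sense(dir='east') => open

# push(x='east') => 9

# move(dir='east') => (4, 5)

# sense(dir='south') => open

# push(x='south') => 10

# move(dir='south') => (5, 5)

# pop() => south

# move(dir='north') => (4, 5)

# sense(dir='north') => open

# push(x='north') => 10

# move(dir='north') => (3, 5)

# sense(dir='west') => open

# push(x='west') => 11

# move(dir='west') => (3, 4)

# sense(dir='north') => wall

# pop() => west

# move(dir='east') => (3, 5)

# sense(dir='north') => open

# push(x='north') => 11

# move(dir='north') => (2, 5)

# sense(dir='north') => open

# push(x='north') => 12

# move(dir='north') => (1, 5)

# sense(dir='west') => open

# push(x='west') => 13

# move(dir='west') => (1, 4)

# sense(dir='west') => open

# push(x='west') => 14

# move(dir='west') => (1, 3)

# sense(dir='west') => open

# push(x='west') => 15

# move(dir='west') => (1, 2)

# sense(dir='west') => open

# push(x='west') => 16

# move(dir='west') => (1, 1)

# sense(dir='west') => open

# push(x='west') => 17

# move(dir='west') => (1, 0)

# sense(dir='south') => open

# push(x='south') => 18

# move(dir='south') => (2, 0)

# sense(dir='east') => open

# push(x='east') => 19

# move(dir='east') => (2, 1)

# sense(dir='east') => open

# push(x='east') => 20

# move(dir='east') => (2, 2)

# sense(dir='east') => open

# push(x='east') => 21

# move(dir='east') => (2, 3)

# pop() => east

# move(dir='west') => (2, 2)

# pop() => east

# move(dir='west') => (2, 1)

# pop() => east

# move(dir='west') => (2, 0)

# pop() => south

# move(dir='north') => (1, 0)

# sense(dir='north') => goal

# move(dir='north') => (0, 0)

Answer: (0, 0)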